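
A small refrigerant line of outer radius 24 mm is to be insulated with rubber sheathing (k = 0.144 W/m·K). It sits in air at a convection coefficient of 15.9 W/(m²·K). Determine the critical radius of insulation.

r_cr ≈ 9.06 mm

For a cylinder r_cr = k/h = 0.144/15.9
r_cr = 9.06 mm; since the bare radius (24 mm) is above r_cr, any added insulation will reduce heat loss.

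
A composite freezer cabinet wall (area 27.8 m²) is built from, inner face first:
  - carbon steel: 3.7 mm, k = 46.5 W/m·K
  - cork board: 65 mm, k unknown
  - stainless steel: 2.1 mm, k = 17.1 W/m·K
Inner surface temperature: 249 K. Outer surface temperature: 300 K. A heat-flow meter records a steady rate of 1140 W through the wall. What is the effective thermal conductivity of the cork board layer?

Series thermal resistances:
R_carbon steel = L/(kA) = 0.0037/(46.5×27.8) = 2.862×10^-6 K/W
R_stainless steel = L/(kA) = 0.0021/(17.1×27.8) = 4.418×10^-6 K/W
Sum of known resistances R_other = 7.28×10^-6 K/W
Total R = ΔT/Q = 51/1140 = 0.04474 K/W
R_cork board = R_total − R_other = 0.04473 K/W
k = L/(R·A) = 0.065/(0.04473×27.8)

k ≈ 0.0523 W/(m·K)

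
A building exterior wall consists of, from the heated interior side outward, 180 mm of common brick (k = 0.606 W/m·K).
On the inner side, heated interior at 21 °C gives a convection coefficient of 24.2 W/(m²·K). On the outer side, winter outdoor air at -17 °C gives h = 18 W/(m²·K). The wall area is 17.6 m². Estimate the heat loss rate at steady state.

Q ≈ 1700 W

Series thermal resistances:
R_inner film = 1/(h_i·A) = 1/(24.2×17.6) = 0.002348 K/W
R_common brick = L/(kA) = 0.18/(0.606×17.6) = 0.01688 K/W
R_outer film = 1/(h_o·A) = 1/(18×17.6) = 0.003157 K/W
R_total = 0.02238 K/W
Q = ΔT / R_total = 38 / 0.02238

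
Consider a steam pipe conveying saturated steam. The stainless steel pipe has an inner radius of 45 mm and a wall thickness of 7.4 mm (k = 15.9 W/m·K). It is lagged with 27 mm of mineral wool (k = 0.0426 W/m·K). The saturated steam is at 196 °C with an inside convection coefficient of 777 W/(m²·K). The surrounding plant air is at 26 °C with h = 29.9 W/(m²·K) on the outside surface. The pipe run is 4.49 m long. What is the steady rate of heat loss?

Q ≈ 469 W

For a radial system each layer contributes R = ln(r_out/r_in)/(2πkL); films add R = 1/(hA).
R_inner film = 1/(h_i·2πr₁L) = 1/(777×2π×0.045×4.49) = 0.001014 K/W
R_stainless steel pipe wall = ln(52.4/45)/(2π×15.9×4.49) = 3.394×10^-4 K/W
R_mineral wool = ln(79.4/52.4)/(2π×0.0426×4.49) = 0.3458 K/W
R_outer film = 1/(h_o·2πr_oL) = 1/(29.9×2π×0.0794×4.49) = 0.01493 K/W
R_total = 0.3621 K/W
Q = ΔT/R_total = 170/0.3621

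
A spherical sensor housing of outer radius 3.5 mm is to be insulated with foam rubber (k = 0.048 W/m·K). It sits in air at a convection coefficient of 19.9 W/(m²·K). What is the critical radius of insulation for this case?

For a sphere r_cr = 2k/h = 2×0.048/19.9
r_cr = 4.82 mm; since the bare radius (3.5 mm) is below r_cr, adding a thin layer of insulation will *increase* heat loss.

r_cr ≈ 4.82 mm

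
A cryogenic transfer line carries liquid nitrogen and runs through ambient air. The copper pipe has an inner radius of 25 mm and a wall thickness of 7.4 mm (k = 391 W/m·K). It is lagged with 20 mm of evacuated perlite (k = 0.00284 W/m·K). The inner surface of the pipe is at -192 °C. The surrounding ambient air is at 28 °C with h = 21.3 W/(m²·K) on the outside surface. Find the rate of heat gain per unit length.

q′ ≈ 8.12 W/m

Per-layer cylindrical resistances, series-summed:
R_copper pipe wall = ln(32.4/25)/(2π×391×1) = 1.055×10^-4 K/W
R_evacuated perlite = ln(52.4/32.4)/(2π×0.00284×1) = 26.94 K/W
R_outer film = 1/(h_o·2πr_oL) = 1/(21.3×2π×0.0524×1) = 0.1426 K/W
R_total = 27.08 K/W
Q = ΔT/R_total = 220/27.08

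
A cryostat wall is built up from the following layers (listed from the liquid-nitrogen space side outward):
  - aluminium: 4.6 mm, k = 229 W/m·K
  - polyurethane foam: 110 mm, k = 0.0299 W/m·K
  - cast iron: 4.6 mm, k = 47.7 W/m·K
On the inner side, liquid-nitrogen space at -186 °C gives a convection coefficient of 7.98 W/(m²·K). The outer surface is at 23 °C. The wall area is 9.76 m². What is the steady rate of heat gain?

Using the resistance-network approach (series):
R_inner film = 1/(h_i·A) = 1/(7.98×9.76) = 0.01284 K/W
R_aluminium = L/(kA) = 0.0046/(229×9.76) = 2.058×10^-6 K/W
R_polyurethane foam = L/(kA) = 0.11/(0.0299×9.76) = 0.3769 K/W
R_cast iron = L/(kA) = 0.0046/(47.7×9.76) = 9.881×10^-6 K/W
R_total = 0.3898 K/W
Q = ΔT / R_total = 209 / 0.3898

Q ≈ 536 W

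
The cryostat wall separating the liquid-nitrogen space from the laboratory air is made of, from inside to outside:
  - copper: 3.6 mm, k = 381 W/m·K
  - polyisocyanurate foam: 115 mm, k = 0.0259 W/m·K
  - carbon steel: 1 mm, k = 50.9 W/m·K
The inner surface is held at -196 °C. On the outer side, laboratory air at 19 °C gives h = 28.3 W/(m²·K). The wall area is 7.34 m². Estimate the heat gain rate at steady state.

Using the resistance-network approach (series):
R_copper = L/(kA) = 0.0036/(381×7.34) = 1.287×10^-6 K/W
R_polyisocyanurate foam = L/(kA) = 0.115/(0.0259×7.34) = 0.6049 K/W
R_carbon steel = L/(kA) = 0.001/(50.9×7.34) = 2.677×10^-6 K/W
R_outer film = 1/(h_o·A) = 1/(28.3×7.34) = 0.004814 K/W
R_total = 0.6097 K/W
Q = ΔT / R_total = 215 / 0.6097

Q ≈ 353 W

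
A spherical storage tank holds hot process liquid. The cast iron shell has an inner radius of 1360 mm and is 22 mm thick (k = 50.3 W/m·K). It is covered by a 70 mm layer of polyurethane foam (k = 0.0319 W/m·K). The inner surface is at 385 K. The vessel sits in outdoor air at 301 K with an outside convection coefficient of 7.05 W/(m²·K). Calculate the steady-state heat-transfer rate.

Q ≈ 909 W

For a spherical shell R = (1/r₁ − 1/r₂)/(4πk); film R = 1/(h·4πr²). In series:
R_cast iron shell = (1/1.36 − 1/1.382)/(4π×50.3) = 1.852×10^-5 K/W
R_polyurethane foam = (1/1.382 − 1/1.452)/(4π×0.0319) = 0.08702 K/W
R_outer film = 1/(h·4πr_o²) = 1/(7.05×4π×1.452²) = 0.005354 K/W
R_total = 0.09239 K/W
Q = ΔT/R_total = 84/0.09239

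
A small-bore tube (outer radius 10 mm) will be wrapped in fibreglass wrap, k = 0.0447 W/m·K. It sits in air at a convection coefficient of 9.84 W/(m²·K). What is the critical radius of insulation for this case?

For a cylinder r_cr = k/h = 0.0447/9.84
r_cr = 4.54 mm; since the bare radius (10 mm) is above r_cr, any added insulation will reduce heat loss.

r_cr ≈ 4.54 mm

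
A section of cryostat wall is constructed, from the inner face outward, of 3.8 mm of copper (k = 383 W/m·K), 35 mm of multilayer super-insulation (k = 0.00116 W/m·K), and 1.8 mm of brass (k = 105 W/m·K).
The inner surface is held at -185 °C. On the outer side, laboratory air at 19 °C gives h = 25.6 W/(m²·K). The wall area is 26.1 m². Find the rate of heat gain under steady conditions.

Q ≈ 176 W

Thermal resistances in series:
R_copper = L/(kA) = 0.0038/(383×26.1) = 3.801×10^-7 K/W
R_multilayer super-insulation = L/(kA) = 0.035/(0.00116×26.1) = 1.156 K/W
R_brass = L/(kA) = 0.0018/(105×26.1) = 6.568×10^-7 K/W
R_outer film = 1/(h_o·A) = 1/(25.6×26.1) = 0.001497 K/W
R_total = 1.158 K/W
Q = ΔT / R_total = 204 / 1.158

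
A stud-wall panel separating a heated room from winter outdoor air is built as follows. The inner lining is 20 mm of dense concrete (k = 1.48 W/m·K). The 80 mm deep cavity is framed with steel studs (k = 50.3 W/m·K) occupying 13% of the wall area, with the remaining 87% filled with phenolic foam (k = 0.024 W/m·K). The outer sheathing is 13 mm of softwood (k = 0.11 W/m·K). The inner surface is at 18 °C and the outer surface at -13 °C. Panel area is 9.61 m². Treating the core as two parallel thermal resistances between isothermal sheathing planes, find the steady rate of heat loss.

Sheathing layers in series; stud and cavity paths in parallel between them.
R_inner = 0.02/(1.48×9.61) = 0.001406 K/W
R_stud  = 0.08/(50.3×0.13×9.61) = 0.001273 K/W
R_cav   = 0.08/(0.024×0.87×9.61) = 0.3987 K/W
1/R_core = 1/R_stud + 1/R_cav → R_core = 0.001269 K/W
R_outer = 0.013/(0.11×9.61) = 0.0123 K/W
R_total = 0.01497 K/W
Q = ΔT/R_total = 31/0.01497

Q ≈ 2070 W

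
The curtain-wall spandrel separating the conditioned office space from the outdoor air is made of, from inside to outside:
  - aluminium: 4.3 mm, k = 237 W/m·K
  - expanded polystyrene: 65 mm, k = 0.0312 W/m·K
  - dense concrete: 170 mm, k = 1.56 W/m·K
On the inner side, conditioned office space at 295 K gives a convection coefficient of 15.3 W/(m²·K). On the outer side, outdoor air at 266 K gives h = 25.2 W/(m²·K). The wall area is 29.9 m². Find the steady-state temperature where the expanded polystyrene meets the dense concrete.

T ≈ 268 K

Thermal resistances in series:
R_inner film = 1/(h_i·A) = 1/(15.3×29.9) = 0.002186 K/W
R_aluminium = L/(kA) = 0.0043/(237×29.9) = 6.068×10^-7 K/W
R_expanded polystyrene = L/(kA) = 0.065/(0.0312×29.9) = 0.06968 K/W
R_dense concrete = L/(kA) = 0.17/(1.56×29.9) = 0.003645 K/W
R_outer film = 1/(h_o·A) = 1/(25.2×29.9) = 0.001327 K/W
R_total = 0.07684 K/W;  Q = ΔT/R_total = 29/0.07684 = 377.4 W
T_interface = T_inner − Q·ΣR(inner→interface) = 295 − 377×0.07186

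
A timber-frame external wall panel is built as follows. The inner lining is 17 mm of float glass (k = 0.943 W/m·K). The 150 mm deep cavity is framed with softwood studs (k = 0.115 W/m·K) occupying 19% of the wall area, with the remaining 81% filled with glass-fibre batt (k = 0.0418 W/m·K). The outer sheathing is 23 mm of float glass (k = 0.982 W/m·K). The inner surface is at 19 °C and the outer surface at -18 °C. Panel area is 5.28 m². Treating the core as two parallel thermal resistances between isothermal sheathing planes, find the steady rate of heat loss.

Sheathing layers in series; stud and cavity paths in parallel between them.
R_inner = 0.017/(0.943×5.28) = 0.003414 K/W
R_stud  = 0.15/(0.115×0.19×5.28) = 1.3 K/W
R_cav   = 0.15/(0.0418×0.81×5.28) = 0.8391 K/W
1/R_core = 1/R_stud + 1/R_cav → R_core = 0.51 K/W
R_outer = 0.023/(0.982×5.28) = 0.004436 K/W
R_total = 0.5178 K/W
Q = ΔT/R_total = 37/0.5178

Q ≈ 71.5 W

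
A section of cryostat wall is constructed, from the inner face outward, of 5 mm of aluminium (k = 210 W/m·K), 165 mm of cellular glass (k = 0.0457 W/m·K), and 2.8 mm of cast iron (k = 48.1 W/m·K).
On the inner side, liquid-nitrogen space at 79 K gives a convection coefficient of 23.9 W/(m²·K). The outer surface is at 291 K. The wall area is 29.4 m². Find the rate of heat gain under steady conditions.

Q ≈ 1710 W

Treating each layer as a thermal resistance in series:
R_inner film = 1/(h_i·A) = 1/(23.9×29.4) = 0.001423 K/W
R_aluminium = L/(kA) = 0.005/(210×29.4) = 8.098×10^-7 K/W
R_cellular glass = L/(kA) = 0.165/(0.0457×29.4) = 0.1228 K/W
R_cast iron = L/(kA) = 0.0028/(48.1×29.4) = 1.98×10^-6 K/W
R_total = 0.1242 K/W
Q = ΔT / R_total = 212 / 0.1242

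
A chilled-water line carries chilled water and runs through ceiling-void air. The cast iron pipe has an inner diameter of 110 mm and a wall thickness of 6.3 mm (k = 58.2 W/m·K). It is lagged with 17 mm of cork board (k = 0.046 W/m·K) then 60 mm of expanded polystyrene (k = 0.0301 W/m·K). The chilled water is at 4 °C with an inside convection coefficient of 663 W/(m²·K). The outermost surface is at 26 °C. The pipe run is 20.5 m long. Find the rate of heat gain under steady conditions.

Q ≈ 117 W

Radial resistances (cylindrical: R_cond = ln(r_o/r_i)/(2πkL), R_conv = 1/(h·2πrL)):
R_inner film = 1/(h_i·2πr₁L) = 1/(663×2π×0.055×20.5) = 2.129×10^-4 K/W
R_cast iron pipe wall = ln(61.3/55)/(2π×58.2×20.5) = 1.447×10^-5 K/W
R_cork board = ln(78.3/61.3)/(2π×0.046×20.5) = 0.04131 K/W
R_expanded polystyrene = ln(138.3/78.3)/(2π×0.0301×20.5) = 0.1467 K/W
R_total = 0.1883 K/W
Q = ΔT/R_total = 22/0.1883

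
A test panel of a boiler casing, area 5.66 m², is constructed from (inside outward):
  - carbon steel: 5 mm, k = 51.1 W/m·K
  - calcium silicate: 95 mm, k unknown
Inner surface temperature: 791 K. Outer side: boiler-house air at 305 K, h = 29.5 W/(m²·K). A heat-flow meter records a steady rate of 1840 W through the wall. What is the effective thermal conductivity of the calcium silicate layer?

k ≈ 0.065 W/(m·K)

Thermal resistances in series:
R_carbon steel = L/(kA) = 0.005/(51.1×5.66) = 1.729×10^-5 K/W
R_outer film = 1/(h_o·A) = 1/(29.5×5.66) = 0.005989 K/W
Sum of known resistances R_other = 0.006006 K/W
Total R = ΔT/Q = 486/1840 = 0.2641 K/W
R_calcium silicate = R_total − R_other = 0.2581 K/W
k = L/(R·A) = 0.095/(0.2581×5.66)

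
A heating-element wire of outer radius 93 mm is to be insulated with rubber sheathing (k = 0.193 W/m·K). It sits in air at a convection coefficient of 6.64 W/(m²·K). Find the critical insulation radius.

r_cr ≈ 29.1 mm

For a cylinder r_cr = k/h = 0.193/6.64
r_cr = 29.1 mm; since the bare radius (93 mm) is above r_cr, any added insulation will reduce heat loss.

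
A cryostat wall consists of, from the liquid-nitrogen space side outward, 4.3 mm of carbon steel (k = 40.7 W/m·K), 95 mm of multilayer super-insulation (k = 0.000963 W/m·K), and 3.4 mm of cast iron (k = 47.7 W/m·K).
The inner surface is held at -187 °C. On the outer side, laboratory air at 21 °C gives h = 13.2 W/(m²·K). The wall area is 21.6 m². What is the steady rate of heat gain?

Q ≈ 45.5 W

Treating each layer as a thermal resistance in series:
R_carbon steel = L/(kA) = 0.0043/(40.7×21.6) = 4.891×10^-6 K/W
R_multilayer super-insulation = L/(kA) = 0.095/(0.000963×21.6) = 4.567 K/W
R_cast iron = L/(kA) = 0.0034/(47.7×21.6) = 3.3×10^-6 K/W
R_outer film = 1/(h_o·A) = 1/(13.2×21.6) = 0.003507 K/W
R_total = 4.571 K/W
Q = ΔT / R_total = 208 / 4.571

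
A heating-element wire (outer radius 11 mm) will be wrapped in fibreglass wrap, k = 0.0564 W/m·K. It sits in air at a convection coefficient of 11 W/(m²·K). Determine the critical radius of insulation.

r_cr ≈ 5.13 mm

For a cylinder r_cr = k/h = 0.0564/11
r_cr = 5.13 mm; since the bare radius (11 mm) is above r_cr, any added insulation will reduce heat loss.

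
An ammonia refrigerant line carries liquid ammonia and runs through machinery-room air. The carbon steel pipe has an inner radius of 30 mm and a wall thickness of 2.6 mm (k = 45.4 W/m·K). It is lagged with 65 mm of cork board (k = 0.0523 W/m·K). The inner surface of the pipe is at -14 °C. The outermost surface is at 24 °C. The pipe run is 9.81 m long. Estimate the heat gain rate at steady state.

Per-layer cylindrical resistances, series-summed:
R_carbon steel pipe wall = ln(32.6/30)/(2π×45.4×9.81) = 2.97×10^-5 K/W
R_cork board = ln(97.6/32.6)/(2π×0.0523×9.81) = 0.3402 K/W
R_total = 0.3402 K/W
Q = ΔT/R_total = 38/0.3402

Q ≈ 112 W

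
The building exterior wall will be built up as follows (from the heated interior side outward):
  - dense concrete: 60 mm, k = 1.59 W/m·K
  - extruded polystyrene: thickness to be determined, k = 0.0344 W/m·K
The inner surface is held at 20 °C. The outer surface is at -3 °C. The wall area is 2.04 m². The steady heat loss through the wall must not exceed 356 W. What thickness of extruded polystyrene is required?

L ≈ 3.24 mm

Series thermal resistances:
R_dense concrete = L/(kA) = 0.06/(1.59×2.04) = 0.0185 K/W
Sum of the known resistances R_other = 0.0185 K/W
Required total resistance R_tot = ΔT/Q_allow = 23/356 = 0.06461 K/W
R_extruded polystyrene = R_tot − R_other = 0.04611 K/W
L = R·k·A = 0.04611×0.0344×2.04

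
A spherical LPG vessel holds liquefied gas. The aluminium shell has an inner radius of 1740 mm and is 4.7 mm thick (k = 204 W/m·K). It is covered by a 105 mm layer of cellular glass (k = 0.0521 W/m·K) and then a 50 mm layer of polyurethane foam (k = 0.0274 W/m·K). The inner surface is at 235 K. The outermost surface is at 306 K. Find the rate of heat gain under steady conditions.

Spherical conduction: R = (1/r_in − 1/r_out)/(4πk) per layer; series-sum.
R_aluminium shell = (1/1.74 − 1/1.7447)/(4π×204) = 6.039×10^-7 K/W
R_cellular glass = (1/1.7447 − 1/1.8497)/(4π×0.0521) = 0.0497 K/W
R_polyurethane foam = (1/1.8497 − 1/1.8997)/(4π×0.0274) = 0.04133 K/W
R_total = 0.09102 K/W
Q = ΔT/R_total = 71/0.09102

Q ≈ 780 W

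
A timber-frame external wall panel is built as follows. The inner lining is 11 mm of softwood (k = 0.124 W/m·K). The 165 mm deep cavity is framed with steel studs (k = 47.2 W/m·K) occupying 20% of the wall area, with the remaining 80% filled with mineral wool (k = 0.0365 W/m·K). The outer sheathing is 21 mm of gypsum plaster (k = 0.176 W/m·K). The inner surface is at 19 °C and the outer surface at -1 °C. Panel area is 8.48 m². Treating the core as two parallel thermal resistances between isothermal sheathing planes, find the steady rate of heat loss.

Sheathing layers in series; stud and cavity paths in parallel between them.
R_inner = 0.011/(0.124×8.48) = 0.01046 K/W
R_stud  = 0.165/(47.2×0.2×8.48) = 0.002061 K/W
R_cav   = 0.165/(0.0365×0.8×8.48) = 0.6664 K/W
1/R_core = 1/R_stud + 1/R_cav → R_core = 0.002055 K/W
R_outer = 0.021/(0.176×8.48) = 0.01407 K/W
R_total = 0.02659 K/W
Q = ΔT/R_total = 20/0.02659

Q ≈ 752 W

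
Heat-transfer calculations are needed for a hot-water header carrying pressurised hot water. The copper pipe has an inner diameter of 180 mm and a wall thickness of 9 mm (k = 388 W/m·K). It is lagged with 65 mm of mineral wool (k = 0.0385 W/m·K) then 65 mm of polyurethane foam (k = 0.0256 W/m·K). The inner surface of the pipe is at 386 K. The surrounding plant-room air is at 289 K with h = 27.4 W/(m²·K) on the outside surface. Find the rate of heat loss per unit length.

Per-layer cylindrical resistances, series-summed:
R_copper pipe wall = ln(99/90)/(2π×388×1) = 3.91×10^-5 K/W
R_mineral wool = ln(164/99)/(2π×0.0385×1) = 2.087 K/W
R_polyurethane foam = ln(229/164)/(2π×0.0256×1) = 2.076 K/W
R_outer film = 1/(h_o·2πr_oL) = 1/(27.4×2π×0.229×1) = 0.02536 K/W
R_total = 4.188 K/W
Q = ΔT/R_total = 97/4.188

q′ ≈ 23.2 W/m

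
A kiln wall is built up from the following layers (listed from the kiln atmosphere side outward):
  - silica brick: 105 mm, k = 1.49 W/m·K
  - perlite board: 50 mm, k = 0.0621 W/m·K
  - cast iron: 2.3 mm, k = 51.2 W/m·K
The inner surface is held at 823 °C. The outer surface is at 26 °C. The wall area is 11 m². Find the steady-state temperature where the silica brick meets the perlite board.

Using the resistance-network approach (series):
R_silica brick = L/(kA) = 0.105/(1.49×11) = 0.006406 K/W
R_perlite board = L/(kA) = 0.05/(0.0621×11) = 0.0732 K/W
R_cast iron = L/(kA) = 0.0023/(51.2×11) = 4.084×10^-6 K/W
R_total = 0.07961 K/W;  Q = ΔT/R_total = 797/0.07961 = 10010 W
T_interface = T_inner − Q·ΣR(inner→interface) = 823 − 10000×0.006406

T ≈ 759 °C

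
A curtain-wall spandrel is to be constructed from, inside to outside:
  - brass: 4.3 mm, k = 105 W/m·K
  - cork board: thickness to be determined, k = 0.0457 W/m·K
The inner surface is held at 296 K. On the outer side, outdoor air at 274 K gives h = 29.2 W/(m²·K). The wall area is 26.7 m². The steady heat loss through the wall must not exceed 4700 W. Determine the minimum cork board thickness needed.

Using the resistance-network approach (series):
R_brass = L/(kA) = 0.0043/(105×26.7) = 1.534×10^-6 K/W
R_outer film = 1/(h_o·A) = 1/(29.2×26.7) = 0.001283 K/W
Sum of the known resistances R_other = 0.001284 K/W
Required total resistance R_tot = ΔT/Q_allow = 22/4700 = 0.004681 K/W
R_cork board = R_tot − R_other = 0.003397 K/W
L = R·k·A = 0.003397×0.0457×26.7

L ≈ 4.14 mm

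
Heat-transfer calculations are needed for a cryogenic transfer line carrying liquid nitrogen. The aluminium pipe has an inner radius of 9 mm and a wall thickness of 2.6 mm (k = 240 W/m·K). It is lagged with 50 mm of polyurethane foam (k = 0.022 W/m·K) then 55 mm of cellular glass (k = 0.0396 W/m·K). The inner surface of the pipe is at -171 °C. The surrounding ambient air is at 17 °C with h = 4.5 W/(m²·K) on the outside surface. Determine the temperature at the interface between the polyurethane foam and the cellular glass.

Cylindrical conduction, so R = ln(r₂/r₁)/(2πkL) per layer, in series:
R_aluminium pipe wall = ln(11.6/9)/(2π×240×1) = 1.683×10^-4 K/W
R_polyurethane foam = ln(61.6/11.6)/(2π×0.022×1) = 12.08 K/W
R_cellular glass = ln(116.6/61.6)/(2π×0.0396×1) = 2.565 K/W
R_outer film = 1/(h_o·2πr_oL) = 1/(4.5×2π×0.1166×1) = 0.3033 K/W
R_total = 14.95 K/W
Q = ΔT/R_total = 188/14.95
Q = 12.6 W/m
T_interface = T_inner + Q·ΣR(inner→interface) = -171 + 12.6×12.08

T ≈ -19.1 °C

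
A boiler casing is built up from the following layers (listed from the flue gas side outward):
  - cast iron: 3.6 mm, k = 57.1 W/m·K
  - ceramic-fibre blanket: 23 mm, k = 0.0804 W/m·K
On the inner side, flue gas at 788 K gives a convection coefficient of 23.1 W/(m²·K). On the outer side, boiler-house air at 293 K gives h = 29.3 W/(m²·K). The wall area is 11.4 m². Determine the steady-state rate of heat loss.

Using the resistance-network approach (series):
R_inner film = 1/(h_i·A) = 1/(23.1×11.4) = 0.003797 K/W
R_cast iron = L/(kA) = 0.0036/(57.1×11.4) = 5.53×10^-6 K/W
R_ceramic-fibre blanket = L/(kA) = 0.023/(0.0804×11.4) = 0.02509 K/W
R_outer film = 1/(h_o·A) = 1/(29.3×11.4) = 0.002994 K/W
R_total = 0.03189 K/W
Q = ΔT / R_total = 495 / 0.03189

Q ≈ 15500 W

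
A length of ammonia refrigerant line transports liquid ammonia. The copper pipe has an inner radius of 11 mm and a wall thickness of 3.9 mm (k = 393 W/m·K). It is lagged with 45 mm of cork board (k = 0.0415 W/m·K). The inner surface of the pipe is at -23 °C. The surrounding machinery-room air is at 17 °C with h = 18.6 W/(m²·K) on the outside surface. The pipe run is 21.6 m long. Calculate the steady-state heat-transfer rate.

Q ≈ 158 W

Per-layer cylindrical resistances, series-summed:
R_copper pipe wall = ln(14.9/11)/(2π×393×21.6) = 5.69×10^-6 K/W
R_cork board = ln(59.9/14.9)/(2π×0.0415×21.6) = 0.247 K/W
R_outer film = 1/(h_o·2πr_oL) = 1/(18.6×2π×0.0599×21.6) = 0.006613 K/W
R_total = 0.2536 K/W
Q = ΔT/R_total = 40/0.2536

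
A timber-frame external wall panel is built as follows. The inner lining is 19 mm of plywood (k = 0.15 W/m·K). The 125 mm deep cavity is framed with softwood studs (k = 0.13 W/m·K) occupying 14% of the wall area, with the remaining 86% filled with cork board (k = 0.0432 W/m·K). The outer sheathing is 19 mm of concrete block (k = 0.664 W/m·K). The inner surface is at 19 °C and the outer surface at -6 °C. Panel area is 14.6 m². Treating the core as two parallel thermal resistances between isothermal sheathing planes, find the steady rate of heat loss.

Sheathing layers in series; stud and cavity paths in parallel between them.
R_inner = 0.019/(0.15×14.6) = 0.008676 K/W
R_stud  = 0.125/(0.13×0.14×14.6) = 0.4704 K/W
R_cav   = 0.125/(0.0432×0.86×14.6) = 0.2304 K/W
1/R_core = 1/R_stud + 1/R_cav → R_core = 0.1547 K/W
R_outer = 0.019/(0.664×14.6) = 0.00196 K/W
R_total = 0.1653 K/W
Q = ΔT/R_total = 25/0.1653

Q ≈ 151 W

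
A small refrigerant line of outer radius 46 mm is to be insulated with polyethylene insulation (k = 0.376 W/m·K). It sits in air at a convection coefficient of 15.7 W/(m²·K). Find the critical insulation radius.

For a cylinder r_cr = k/h = 0.376/15.7
r_cr = 23.9 mm; since the bare radius (46 mm) is above r_cr, any added insulation will reduce heat loss.

r_cr ≈ 23.9 mm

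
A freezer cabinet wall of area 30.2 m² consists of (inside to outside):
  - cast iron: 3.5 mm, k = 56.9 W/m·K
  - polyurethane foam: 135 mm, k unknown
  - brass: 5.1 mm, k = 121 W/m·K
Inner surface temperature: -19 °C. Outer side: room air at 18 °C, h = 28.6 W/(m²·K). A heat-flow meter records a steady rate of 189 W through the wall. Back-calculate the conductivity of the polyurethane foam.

Series thermal resistances:
R_cast iron = L/(kA) = 0.0035/(56.9×30.2) = 2.037×10^-6 K/W
R_brass = L/(kA) = 0.0051/(121×30.2) = 1.396×10^-6 K/W
R_outer film = 1/(h_o·A) = 1/(28.6×30.2) = 0.001158 K/W
Sum of known resistances R_other = 0.001161 K/W
Total R = ΔT/Q = 37/189 = 0.1958 K/W
R_polyurethane foam = R_total − R_other = 0.1946 K/W
k = L/(R·A) = 0.135/(0.1946×30.2)

k ≈ 0.023 W/(m·K)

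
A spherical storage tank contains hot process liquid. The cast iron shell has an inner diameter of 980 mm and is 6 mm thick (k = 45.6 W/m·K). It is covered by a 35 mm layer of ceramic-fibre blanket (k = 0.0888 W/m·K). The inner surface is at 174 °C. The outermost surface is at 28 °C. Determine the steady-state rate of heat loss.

For a spherical shell R = (1/r₁ − 1/r₂)/(4πk); film R = 1/(h·4πr²). In series:
R_cast iron shell = (1/0.49 − 1/0.496)/(4π×45.6) = 4.308×10^-5 K/W
R_ceramic-fibre blanket = (1/0.496 − 1/0.531)/(4π×0.0888) = 0.1191 K/W
R_total = 0.1191 K/W
Q = ΔT/R_total = 146/0.1191

Q ≈ 1230 W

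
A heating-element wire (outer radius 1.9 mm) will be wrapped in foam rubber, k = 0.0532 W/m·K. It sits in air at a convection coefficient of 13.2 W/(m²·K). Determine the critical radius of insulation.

r_cr ≈ 4.03 mm

For a cylinder r_cr = k/h = 0.0532/13.2
r_cr = 4.03 mm; since the bare radius (1.9 mm) is below r_cr, adding a thin layer of insulation will *increase* heat loss.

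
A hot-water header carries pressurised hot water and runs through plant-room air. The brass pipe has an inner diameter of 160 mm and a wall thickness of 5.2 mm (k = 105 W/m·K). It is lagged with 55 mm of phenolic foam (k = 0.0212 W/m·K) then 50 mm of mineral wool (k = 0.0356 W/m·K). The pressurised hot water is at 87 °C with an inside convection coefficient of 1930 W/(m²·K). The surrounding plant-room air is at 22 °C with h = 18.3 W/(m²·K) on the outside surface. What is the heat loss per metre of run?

For a radial system each layer contributes R = ln(r_out/r_in)/(2πkL); films add R = 1/(hA).
R_inner film = 1/(h_i·2πr₁L) = 1/(1930×2π×0.08×1) = 0.001031 K/W
R_brass pipe wall = ln(85.2/80)/(2π×105×1) = 9.545×10^-5 K/W
R_phenolic foam = ln(140.2/85.2)/(2π×0.0212×1) = 3.739 K/W
R_mineral wool = ln(190.2/140.2)/(2π×0.0356×1) = 1.364 K/W
R_outer film = 1/(h_o·2πr_oL) = 1/(18.3×2π×0.1902×1) = 0.04573 K/W
R_total = 5.15 K/W
Q = ΔT/R_total = 65/5.15

q′ ≈ 12.6 W/m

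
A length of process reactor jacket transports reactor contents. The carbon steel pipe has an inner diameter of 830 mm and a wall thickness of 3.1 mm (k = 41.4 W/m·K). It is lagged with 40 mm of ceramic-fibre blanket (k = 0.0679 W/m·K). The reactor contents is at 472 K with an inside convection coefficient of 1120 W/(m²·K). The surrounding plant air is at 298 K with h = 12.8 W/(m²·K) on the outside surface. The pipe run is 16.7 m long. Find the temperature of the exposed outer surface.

Per-layer cylindrical resistances, series-summed:
R_inner film = 1/(h_i·2πr₁L) = 1/(1120×2π×0.415×16.7) = 2.05×10^-5 K/W
R_carbon steel pipe wall = ln(418.1/415)/(2π×41.4×16.7) = 1.713×10^-6 K/W
R_ceramic-fibre blanket = ln(458.1/418.1)/(2π×0.0679×16.7) = 0.01282 K/W
R_outer film = 1/(h_o·2πr_oL) = 1/(12.8×2π×0.4581×16.7) = 0.001625 K/W
R_total = 0.01447 K/W
Q = ΔT/R_total = 174/0.01447
Q = 12000 W
T_interface = T_inner − Q·ΣR(inner→interface) = 472 − 12000×0.01285

T ≈ 318 K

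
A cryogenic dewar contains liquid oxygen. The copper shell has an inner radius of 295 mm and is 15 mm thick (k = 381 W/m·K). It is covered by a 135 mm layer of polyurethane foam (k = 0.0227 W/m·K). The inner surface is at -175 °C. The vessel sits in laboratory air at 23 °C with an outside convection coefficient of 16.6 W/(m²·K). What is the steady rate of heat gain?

Radial (spherical) resistances in series:
R_copper shell = (1/0.295 − 1/0.31)/(4π×381) = 3.426×10^-5 K/W
R_polyurethane foam = (1/0.31 − 1/0.445)/(4π×0.0227) = 3.431 K/W
R_outer film = 1/(h·4πr_o²) = 1/(16.6×4π×0.445²) = 0.02421 K/W
R_total = 3.455 K/W
Q = ΔT/R_total = 198/3.455

Q ≈ 57.3 W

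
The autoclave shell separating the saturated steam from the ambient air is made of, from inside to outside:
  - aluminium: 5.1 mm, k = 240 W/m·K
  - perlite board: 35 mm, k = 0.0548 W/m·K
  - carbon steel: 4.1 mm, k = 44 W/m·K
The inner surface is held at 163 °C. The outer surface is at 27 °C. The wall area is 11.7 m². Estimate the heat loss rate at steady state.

Using the resistance-network approach (series):
R_aluminium = L/(kA) = 0.0051/(240×11.7) = 1.816×10^-6 K/W
R_perlite board = L/(kA) = 0.035/(0.0548×11.7) = 0.05459 K/W
R_carbon steel = L/(kA) = 0.0041/(44×11.7) = 7.964×10^-6 K/W
R_total = 0.0546 K/W
Q = ΔT / R_total = 136 / 0.0546

Q ≈ 2490 W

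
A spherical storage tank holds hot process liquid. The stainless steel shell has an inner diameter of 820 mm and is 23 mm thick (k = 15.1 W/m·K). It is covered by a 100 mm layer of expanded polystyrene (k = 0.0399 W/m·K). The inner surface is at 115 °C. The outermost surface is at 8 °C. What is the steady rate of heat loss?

Radial (spherical) resistances in series:
R_stainless steel shell = (1/0.41 − 1/0.433)/(4π×15.1) = 6.828×10^-4 K/W
R_expanded polystyrene = (1/0.433 − 1/0.533)/(4π×0.0399) = 0.8642 K/W
R_total = 0.8649 K/W
Q = ΔT/R_total = 107/0.8649

Q ≈ 124 W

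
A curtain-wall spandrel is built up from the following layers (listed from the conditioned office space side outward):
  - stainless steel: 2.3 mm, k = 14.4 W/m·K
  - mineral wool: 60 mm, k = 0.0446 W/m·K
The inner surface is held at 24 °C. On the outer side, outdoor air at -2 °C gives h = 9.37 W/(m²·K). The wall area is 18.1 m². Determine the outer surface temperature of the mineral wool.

T ≈ -0.0892 °C

Model the wall as resistances in series:
R_stainless steel = L/(kA) = 0.0023/(14.4×18.1) = 8.824×10^-6 K/W
R_mineral wool = L/(kA) = 0.06/(0.0446×18.1) = 0.07433 K/W
R_outer film = 1/(h_o·A) = 1/(9.37×18.1) = 0.005896 K/W
R_total = 0.08023 K/W;  Q = ΔT/R_total = 26/0.08023 = 324.1 W
T_interface = T_inner − Q·ΣR(inner→interface) = 24 − 324×0.07433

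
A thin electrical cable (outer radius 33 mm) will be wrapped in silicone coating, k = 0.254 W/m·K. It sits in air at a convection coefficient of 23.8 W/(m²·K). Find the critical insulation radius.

For a cylinder r_cr = k/h = 0.254/23.8
r_cr = 10.7 mm; since the bare radius (33 mm) is above r_cr, any added insulation will reduce heat loss.

r_cr ≈ 10.7 mm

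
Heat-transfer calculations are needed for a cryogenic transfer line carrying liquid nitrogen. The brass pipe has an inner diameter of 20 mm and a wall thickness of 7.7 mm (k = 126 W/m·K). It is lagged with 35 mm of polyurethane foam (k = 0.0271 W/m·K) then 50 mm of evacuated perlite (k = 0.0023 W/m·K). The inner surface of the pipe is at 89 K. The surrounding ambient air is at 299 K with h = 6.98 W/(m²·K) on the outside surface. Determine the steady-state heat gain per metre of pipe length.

q′ ≈ 3.98 W/m

Radial resistances (cylindrical: R_cond = ln(r_o/r_i)/(2πkL), R_conv = 1/(h·2πrL)):
R_brass pipe wall = ln(17.7/10)/(2π×126×1) = 7.212×10^-4 K/W
R_polyurethane foam = ln(52.7/17.7)/(2π×0.0271×1) = 6.408 K/W
R_evacuated perlite = ln(102.7/52.7)/(2π×0.0023×1) = 46.17 K/W
R_outer film = 1/(h_o·2πr_oL) = 1/(6.98×2π×0.1027×1) = 0.222 K/W
R_total = 52.8 K/W
Q = ΔT/R_total = 210/52.8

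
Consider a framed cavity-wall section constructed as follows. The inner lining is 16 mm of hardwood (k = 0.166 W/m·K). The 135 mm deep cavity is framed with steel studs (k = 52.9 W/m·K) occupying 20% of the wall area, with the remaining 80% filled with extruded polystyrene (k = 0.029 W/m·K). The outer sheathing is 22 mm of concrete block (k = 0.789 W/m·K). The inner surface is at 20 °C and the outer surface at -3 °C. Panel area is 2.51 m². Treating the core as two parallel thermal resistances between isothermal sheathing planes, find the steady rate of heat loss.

Q ≈ 421 W

Sheathing layers in series; stud and cavity paths in parallel between them.
R_inner = 0.016/(0.166×2.51) = 0.0384 K/W
R_stud  = 0.135/(52.9×0.2×2.51) = 0.005084 K/W
R_cav   = 0.135/(0.029×0.8×2.51) = 2.318 K/W
1/R_core = 1/R_stud + 1/R_cav → R_core = 0.005073 K/W
R_outer = 0.022/(0.789×2.51) = 0.01111 K/W
R_total = 0.05458 K/W
Q = ΔT/R_total = 23/0.05458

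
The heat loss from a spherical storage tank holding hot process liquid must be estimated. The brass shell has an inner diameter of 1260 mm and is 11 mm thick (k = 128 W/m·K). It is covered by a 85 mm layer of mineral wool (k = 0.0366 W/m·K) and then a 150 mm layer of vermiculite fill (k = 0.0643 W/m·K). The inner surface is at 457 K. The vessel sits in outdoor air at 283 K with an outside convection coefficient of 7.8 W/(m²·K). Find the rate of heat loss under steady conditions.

Q ≈ 248 W

Spherical conduction: R = (1/r_in − 1/r_out)/(4πk) per layer; series-sum.
R_brass shell = (1/0.63 − 1/0.641)/(4π×128) = 1.693×10^-5 K/W
R_mineral wool = (1/0.641 − 1/0.726)/(4π×0.0366) = 0.3971 K/W
R_vermiculite fill = (1/0.726 − 1/0.876)/(4π×0.0643) = 0.2919 K/W
R_outer film = 1/(h·4πr_o²) = 1/(7.8×4π×0.876²) = 0.01329 K/W
R_total = 0.7023 K/W
Q = ΔT/R_total = 174/0.7023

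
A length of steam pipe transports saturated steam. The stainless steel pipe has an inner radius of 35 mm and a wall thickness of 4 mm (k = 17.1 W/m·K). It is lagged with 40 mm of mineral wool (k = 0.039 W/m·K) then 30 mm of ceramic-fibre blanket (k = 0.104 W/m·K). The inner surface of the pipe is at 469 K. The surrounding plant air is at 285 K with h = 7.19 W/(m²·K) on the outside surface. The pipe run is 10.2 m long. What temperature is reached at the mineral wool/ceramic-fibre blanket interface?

T ≈ 321 K

Cylindrical conduction, so R = ln(r₂/r₁)/(2πkL) per layer, in series:
R_stainless steel pipe wall = ln(39/35)/(2π×17.1×10.2) = 9.874×10^-5 K/W
R_mineral wool = ln(79/39)/(2π×0.039×10.2) = 0.2824 K/W
R_ceramic-fibre blanket = ln(109/79)/(2π×0.104×10.2) = 0.0483 K/W
R_outer film = 1/(h_o·2πr_oL) = 1/(7.19×2π×0.109×10.2) = 0.01991 K/W
R_total = 0.3507 K/W
Q = ΔT/R_total = 184/0.3507
Q = 525 W
T_interface = T_inner − Q·ΣR(inner→interface) = 469 − 525×0.2825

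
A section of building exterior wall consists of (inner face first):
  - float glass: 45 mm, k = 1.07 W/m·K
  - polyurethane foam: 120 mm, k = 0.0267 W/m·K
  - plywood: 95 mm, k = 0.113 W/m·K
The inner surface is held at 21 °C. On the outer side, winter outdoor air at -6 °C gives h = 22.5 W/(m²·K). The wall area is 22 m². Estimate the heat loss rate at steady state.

Q ≈ 110 W

Using the resistance-network approach (series):
R_float glass = L/(kA) = 0.045/(1.07×22) = 0.001912 K/W
R_polyurethane foam = L/(kA) = 0.12/(0.0267×22) = 0.2043 K/W
R_plywood = L/(kA) = 0.095/(0.113×22) = 0.03821 K/W
R_outer film = 1/(h_o·A) = 1/(22.5×22) = 0.00202 K/W
R_total = 0.2464 K/W
Q = ΔT / R_total = 27 / 0.2464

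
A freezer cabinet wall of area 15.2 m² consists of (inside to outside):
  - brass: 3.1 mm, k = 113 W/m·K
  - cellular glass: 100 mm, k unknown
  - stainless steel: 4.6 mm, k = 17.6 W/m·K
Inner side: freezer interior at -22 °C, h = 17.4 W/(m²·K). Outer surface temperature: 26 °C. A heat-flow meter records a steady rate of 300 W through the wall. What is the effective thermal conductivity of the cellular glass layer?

k ≈ 0.0421 W/(m·K)

Using the resistance-network approach (series):
R_inner film = 1/(h_i·A) = 1/(17.4×15.2) = 0.003781 K/W
R_brass = L/(kA) = 0.0031/(113×15.2) = 1.805×10^-6 K/W
R_stainless steel = L/(kA) = 0.0046/(17.6×15.2) = 1.719×10^-5 K/W
Sum of known resistances R_other = 0.0038 K/W
Total R = ΔT/Q = 48/300 = 0.16 K/W
R_cellular glass = R_total − R_other = 0.1562 K/W
k = L/(R·A) = 0.1/(0.1562×15.2)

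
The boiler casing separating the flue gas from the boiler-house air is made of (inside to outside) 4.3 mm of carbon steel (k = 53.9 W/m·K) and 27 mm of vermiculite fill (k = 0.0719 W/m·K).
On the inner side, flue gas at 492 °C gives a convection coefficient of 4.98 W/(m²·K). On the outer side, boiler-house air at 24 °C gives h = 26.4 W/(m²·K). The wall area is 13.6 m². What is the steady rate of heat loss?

Series thermal resistances:
R_inner film = 1/(h_i·A) = 1/(4.98×13.6) = 0.01476 K/W
R_carbon steel = L/(kA) = 0.0043/(53.9×13.6) = 5.866×10^-6 K/W
R_vermiculite fill = L/(kA) = 0.027/(0.0719×13.6) = 0.02761 K/W
R_outer film = 1/(h_o·A) = 1/(26.4×13.6) = 0.002785 K/W
R_total = 0.04517 K/W
Q = ΔT / R_total = 468 / 0.04517

Q ≈ 10400 W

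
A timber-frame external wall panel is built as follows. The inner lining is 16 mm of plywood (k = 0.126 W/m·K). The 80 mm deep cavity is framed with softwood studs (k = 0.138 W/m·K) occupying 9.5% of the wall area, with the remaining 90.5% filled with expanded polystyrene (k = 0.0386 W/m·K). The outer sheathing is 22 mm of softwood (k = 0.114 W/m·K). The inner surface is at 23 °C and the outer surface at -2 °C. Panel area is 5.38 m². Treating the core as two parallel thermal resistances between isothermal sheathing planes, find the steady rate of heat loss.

Sheathing layers in series; stud and cavity paths in parallel between them.
R_inner = 0.016/(0.126×5.38) = 0.0236 K/W
R_stud  = 0.08/(0.138×0.095×5.38) = 1.134 K/W
R_cav   = 0.08/(0.0386×0.905×5.38) = 0.4257 K/W
1/R_core = 1/R_stud + 1/R_cav → R_core = 0.3095 K/W
R_outer = 0.022/(0.114×5.38) = 0.03587 K/W
R_total = 0.369 K/W
Q = ΔT/R_total = 25/0.369

Q ≈ 67.8 W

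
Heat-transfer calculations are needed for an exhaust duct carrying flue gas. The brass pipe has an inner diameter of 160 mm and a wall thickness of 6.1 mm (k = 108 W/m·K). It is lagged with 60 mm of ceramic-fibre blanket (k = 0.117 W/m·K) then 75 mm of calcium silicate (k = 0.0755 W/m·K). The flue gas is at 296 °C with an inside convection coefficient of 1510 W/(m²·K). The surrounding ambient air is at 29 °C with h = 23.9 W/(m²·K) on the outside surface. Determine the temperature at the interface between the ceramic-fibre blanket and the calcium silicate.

T ≈ 178 °C

Per-layer cylindrical resistances, series-summed:
R_inner film = 1/(h_i·2πr₁L) = 1/(1510×2π×0.08×1) = 0.001318 K/W
R_brass pipe wall = ln(86.1/80)/(2π×108×1) = 1.083×10^-4 K/W
R_ceramic-fibre blanket = ln(146.1/86.1)/(2π×0.117×1) = 0.7193 K/W
R_calcium silicate = ln(221.1/146.1)/(2π×0.0755×1) = 0.8734 K/W
R_outer film = 1/(h_o·2πr_oL) = 1/(23.9×2π×0.2211×1) = 0.03012 K/W
R_total = 1.624 K/W
Q = ΔT/R_total = 267/1.624
Q = 164 W/m
T_interface = T_inner − Q·ΣR(inner→interface) = 296 − 164×0.7207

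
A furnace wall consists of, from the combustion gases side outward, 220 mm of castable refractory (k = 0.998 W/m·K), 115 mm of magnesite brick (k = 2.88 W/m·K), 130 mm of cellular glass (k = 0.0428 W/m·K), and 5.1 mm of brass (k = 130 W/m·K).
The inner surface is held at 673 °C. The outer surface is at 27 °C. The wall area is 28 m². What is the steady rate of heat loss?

Thermal resistances in series:
R_castable refractory = L/(kA) = 0.22/(0.998×28) = 0.007873 K/W
R_magnesite brick = L/(kA) = 0.115/(2.88×28) = 0.001426 K/W
R_cellular glass = L/(kA) = 0.13/(0.0428×28) = 0.1085 K/W
R_brass = L/(kA) = 0.0051/(130×28) = 1.401×10^-6 K/W
R_total = 0.1178 K/W
Q = ΔT / R_total = 646 / 0.1178

Q ≈ 5480 W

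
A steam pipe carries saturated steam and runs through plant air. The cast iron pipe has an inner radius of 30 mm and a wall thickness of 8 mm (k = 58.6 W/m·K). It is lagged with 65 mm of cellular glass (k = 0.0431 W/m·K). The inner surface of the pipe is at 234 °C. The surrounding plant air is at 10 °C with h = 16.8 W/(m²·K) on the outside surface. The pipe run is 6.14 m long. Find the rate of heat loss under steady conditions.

Cylindrical conduction, so R = ln(r₂/r₁)/(2πkL) per layer, in series:
R_cast iron pipe wall = ln(38/30)/(2π×58.6×6.14) = 1.046×10^-4 K/W
R_cellular glass = ln(103/38)/(2π×0.0431×6.14) = 0.5997 K/W
R_outer film = 1/(h_o·2πr_oL) = 1/(16.8×2π×0.103×6.14) = 0.01498 K/W
R_total = 0.6148 K/W
Q = ΔT/R_total = 224/0.6148

Q ≈ 364 W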